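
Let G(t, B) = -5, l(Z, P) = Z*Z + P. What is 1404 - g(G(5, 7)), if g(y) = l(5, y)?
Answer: 1384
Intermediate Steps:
l(Z, P) = P + Z² (l(Z, P) = Z² + P = P + Z²)
g(y) = 25 + y (g(y) = y + 5² = y + 25 = 25 + y)
1404 - g(G(5, 7)) = 1404 - (25 - 5) = 1404 - 1*20 = 1404 - 20 = 1384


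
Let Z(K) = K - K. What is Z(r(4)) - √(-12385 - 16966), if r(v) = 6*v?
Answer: -7*I*√599 ≈ -171.32*I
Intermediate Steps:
Z(K) = 0
Z(r(4)) - √(-12385 - 16966) = 0 - √(-12385 - 16966) = 0 - √(-29351) = 0 - 7*I*√599 = -7*I*√599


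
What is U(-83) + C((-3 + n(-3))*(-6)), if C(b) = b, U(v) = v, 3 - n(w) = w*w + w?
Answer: -47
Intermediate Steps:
n(w) = 3 - w - w**2 (n(w) = 3 - (w*w + w) = 3 - (w**2 + w) = 3 - (w + w**2) = 3 + (-w - w**2) = 3 - w - w**2)
U(-83) + C((-3 + n(-3))*(-6)) = -83 + (-3 + (3 - 1*(-3) - 1*(-3)**2))*(-6) = -83 + (-3 + (3 + 3 - 1*9))*(-6) = -83 + (-3 + (3 + 3 - 9))*(-6) = -83 + (-3 - 3)*(-6) = -83 - 6*(-6) = -83 + 36 = -47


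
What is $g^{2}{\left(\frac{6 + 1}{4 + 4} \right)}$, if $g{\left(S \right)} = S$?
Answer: $\frac{49}{64} \approx 0.76563$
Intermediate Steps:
$g^{2}{\left(\frac{6 + 1}{4 + 4} \right)} = \left(\frac{6 + 1}{4 + 4}\right)^{2} = \left(\frac{7}{8}\right)^{2} = \frac{49}{64}$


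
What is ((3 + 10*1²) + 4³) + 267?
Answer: 344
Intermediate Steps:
((3 + 10*1²) + 4³) + 267 = ((3 + 10*1) + 64) + 267 = ((3 + 10) + 64) + 267 = (13 + 64) + 267 = 77 + 267 = 344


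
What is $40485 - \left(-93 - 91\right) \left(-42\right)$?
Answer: $32757$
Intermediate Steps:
$40485 - \left(-93 - 91\right) \left(-42\right) = 40485 - \left(-184\right) \left(-42\right) = 40485 - 7728 = 32757$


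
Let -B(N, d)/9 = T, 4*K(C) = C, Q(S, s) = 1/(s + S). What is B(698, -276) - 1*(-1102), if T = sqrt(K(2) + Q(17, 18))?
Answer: 1102 - 9*sqrt(2590)/70 ≈ 1095.5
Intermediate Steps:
Q(S, s) = 1/(S + s)
K(C) = C/4
T = sqrt(2590)/70 (T = sqrt((1/4)*2 + 1/(17 + 18)) = sqrt(1/2 + 1/35) = sqrt(37/70) = sqrt(2590)/70 ≈ 0.72703)
B(N, d) = -9*sqrt(2590)/70
B(698, -276) - 1*(-1102) = -9*sqrt(2590)/70 - 1*(-1102) = -9*sqrt(2590)/70 + 1102 = 1102 - 9*sqrt(2590)/70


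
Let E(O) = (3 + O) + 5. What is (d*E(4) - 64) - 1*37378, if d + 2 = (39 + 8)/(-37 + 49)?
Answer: -37419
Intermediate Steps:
E(O) = 8 + O
d = 23/12 (d = -2 + (39 + 8)/(-37 + 49) = -2 + 47/12 = 23/12 ≈ 1.9167)
(d*E(4) - 64) - 1*37378 = (23*(8 + 4)/12 - 64) - 1*37378 = ((23/12)*12 - 64) - 37378 = (23 - 64) - 37378 = -41 - 37378 = -37419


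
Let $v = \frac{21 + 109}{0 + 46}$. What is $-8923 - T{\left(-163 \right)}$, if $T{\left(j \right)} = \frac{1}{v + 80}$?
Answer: $- \frac{16998338}{1905} \approx -8923.0$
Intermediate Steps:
$v = \frac{65}{23}$ ($v = \frac{130}{46} = 130 \cdot \frac{1}{46} = \frac{65}{23} \approx 2.8261$)
$T{\left(j \right)} = \frac{23}{1905}$ ($T{\left(j \right)} = \frac{1}{\frac{65}{23} + 80} = \frac{1}{\frac{1905}{23}} = \frac{23}{1905}$)
$-8923 - T{\left(-163 \right)} = -8923 - \frac{23}{1905} = - \frac{16998338}{1905}$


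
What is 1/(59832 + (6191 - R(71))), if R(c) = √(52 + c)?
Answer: 66023/4359036406 + √123/4359036406 ≈ 1.5149e-5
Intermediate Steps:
1/(59832 + (6191 - R(71))) = 1/(59832 + (6191 - √(52 + 71))) = 1/(59832 + (6191 - √123)) = 1/(66023 - √123)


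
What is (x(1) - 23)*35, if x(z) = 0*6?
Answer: -805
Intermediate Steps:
x(z) = 0
(x(1) - 23)*35 = (0 - 23)*35 = -23*35 = -805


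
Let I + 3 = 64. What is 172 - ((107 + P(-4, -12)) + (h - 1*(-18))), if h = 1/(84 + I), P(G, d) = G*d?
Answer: -146/145 ≈ -1.0069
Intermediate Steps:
I = 61 (I = -3 + 64 = 61)
h = 1/145 (h = 1/(84 + 61) = 1/145 ≈ 0.0068966)
172 - ((107 + P(-4, -12)) + (h - 1*(-18))) = 172 - ((107 - 4*(-12)) + (1/145 - 1*(-18))) = 172 - ((107 + 48) + (1/145 + 18)) = 172 - (155 + 2611/145) = 172 - 1*25086/145 = 172 - 25086/145 = -146/145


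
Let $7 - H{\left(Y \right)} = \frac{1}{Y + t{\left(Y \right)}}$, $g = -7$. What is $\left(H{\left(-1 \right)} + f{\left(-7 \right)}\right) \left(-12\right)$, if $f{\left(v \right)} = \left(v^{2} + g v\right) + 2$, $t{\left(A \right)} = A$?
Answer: $-1290$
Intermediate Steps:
$H{\left(Y \right)} = 7 - \frac{1}{2 Y}$ ($H{\left(Y \right)} = 7 - \frac{1}{Y + Y} = 7 - \frac{1}{2 Y}$)
$f{\left(v \right)} = 2 + v^{2} - 7 v$ ($f{\left(v \right)} = \left(v^{2} - 7 v\right) + 2 = 2 + v^{2} - 7 v$)
$\left(H{\left(-1 \right)} + f{\left(-7 \right)}\right) \left(-12\right) = \left(\left(7 - \frac{1}{2 \left(-1\right)}\right) + \left(2 + \left(-7\right)^{2} - -49\right)\right) \left(-12\right) = \left(\left(7 - - \frac{1}{2}\right) + \left(2 + 49 + 49\right)\right) \left(-12\right) = \left(\left(7 + \frac{1}{2}\right) + 100\right) \left(-12\right) = \left(\frac{15}{2} + 100\right) \left(-12\right) = \frac{215}{2} \left(-12\right) = -1290$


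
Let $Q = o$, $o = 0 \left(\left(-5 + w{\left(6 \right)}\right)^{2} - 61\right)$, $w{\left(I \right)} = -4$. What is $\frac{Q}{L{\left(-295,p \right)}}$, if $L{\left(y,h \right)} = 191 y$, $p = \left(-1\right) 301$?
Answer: $0$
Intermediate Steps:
$p = -301$
$o = 0$ ($o = 0 \left(\left(-5 - 4\right)^{2} - 61\right) = 0 \left(\left(-9\right)^{2} - 61\right) = 0 \left(81 - 61\right) = 0 \cdot 20 = 0$)
$Q = 0$
$\frac{Q}{L{\left(-295,p \right)}} = \frac{0}{191 \left(-295\right)} = \frac{0}{-56345} = 0 \left(- \frac{1}{56345}\right) = 0$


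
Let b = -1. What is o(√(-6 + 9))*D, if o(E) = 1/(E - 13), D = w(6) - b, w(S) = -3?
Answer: 13/83 + √3/83 ≈ 0.17749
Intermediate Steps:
D = -2 (D = -3 - 1*(-1) = -3 + 1 = -2)
o(E) = 1/(-13 + E)
o(√(-6 + 9))*D = -2/(-13 + √(-6 + 9)) = -2/(-13 + √3)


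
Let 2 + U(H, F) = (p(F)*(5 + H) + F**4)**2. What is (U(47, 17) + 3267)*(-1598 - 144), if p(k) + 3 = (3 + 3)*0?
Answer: -12106423545580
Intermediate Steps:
p(k) = -3 (p(k) = -3 + (3 + 3)*0 = -3 + 6*0 = -3 + 0 = -3)
U(H, F) = -2 + (-15 + F**4 - 3*H)**2 (U(H, F) = -2 + (-3*(5 + H) + F**4)**2 = -2 + ((-15 - 3*H) + F**4)**2 = -2 + (-15 + F**4 - 3*H)**2)
(U(47, 17) + 3267)*(-1598 - 144) = ((-2 + (-15 + 17**4 - 3*47)**2) + 3267)*(-1598 - 144) = ((-2 + (-15 + 83521 - 141)**2) + 3267)*(-1742) = ((-2 + 83365**2) + 3267)*(-1742) = ((-2 + 6949723225) + 3267)*(-1742) = (6949723223 + 3267)*(-1742) = 6949726490*(-1742) = -12106423545580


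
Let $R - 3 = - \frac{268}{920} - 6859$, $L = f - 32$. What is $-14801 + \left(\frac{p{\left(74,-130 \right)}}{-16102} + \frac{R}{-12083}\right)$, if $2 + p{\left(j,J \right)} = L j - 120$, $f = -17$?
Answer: $- \frac{331146383570633}{22374453590} \approx -14800.0$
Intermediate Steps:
$L = -49$ ($L = -17 - 32 = -49$)
$p{\left(j,J \right)} = -122 - 49 j$ ($p{\left(j,J \right)} = -2 - \left(120 + 49 j\right) = -122 - 49 j$)
$R = - \frac{1576947}{230}$ ($R = 3 - \left(6859 + \frac{268}{920}\right) = 3 - \frac{1577637}{230} = - \frac{1576947}{230} \approx -6856.3$)
$-14801 + \left(\frac{p{\left(74,-130 \right)}}{-16102} + \frac{R}{-12083}\right) = -14801 + \left(\frac{-122 - 3626}{-16102} - \frac{1576947}{230 \left(-12083\right)}\right) = -14801 + \left(\left(-122 - 3626\right) \left(- \frac{1}{16102}\right) - - \frac{1576947}{2779090}\right) = -14801 + \left(\left(-3748\right) \left(- \frac{1}{16102}\right) + \frac{1576947}{2779090}\right) = -14801 + \left(\frac{1874}{8051} + \frac{1576947}{2779090}\right) = -14801 + \frac{17904014957}{22374453590} = - \frac{331146383570633}{22374453590}$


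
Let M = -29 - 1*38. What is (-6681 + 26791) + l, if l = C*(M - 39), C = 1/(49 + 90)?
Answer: 2795184/139 ≈ 20109.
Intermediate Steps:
M = -67 (M = -29 - 38 = -67)
C = 1/139 ≈ 0.0071942
l = -106/139 (l = (-67 - 39)/139 = (1/139)*(-106) = -106/139 ≈ -0.76259)
(-6681 + 26791) + l = (-6681 + 26791) - 106/139 = 20110 - 106/139 = 2795184/139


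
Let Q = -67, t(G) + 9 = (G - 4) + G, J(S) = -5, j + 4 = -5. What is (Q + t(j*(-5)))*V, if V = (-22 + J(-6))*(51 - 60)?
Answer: 2430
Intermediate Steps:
j = -9 (j = -4 - 5 = -9)
t(G) = -13 + 2*G (t(G) = -9 + ((G - 4) + G) = -9 + ((-4 + G) + G) = -9 + (-4 + 2*G) = -13 + 2*G)
V = 243 (V = (-22 - 5)*(51 - 60) = -27*(-9) = 243)
(Q + t(j*(-5)))*V = (-67 + (-13 + 2*(-9*(-5))))*243 = (-67 + (-13 + 2*45))*243 = (-67 + (-13 + 90))*243 = (-67 + 77)*243 = 10*243 = 2430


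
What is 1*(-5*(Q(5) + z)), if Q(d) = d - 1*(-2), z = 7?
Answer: -70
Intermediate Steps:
Q(d) = 2 + d (Q(d) = d + 2 = 2 + d)
1*(-5*(Q(5) + z)) = 1*(-5*((2 + 5) + 7)) = 1*(-5*(7 + 7)) = 1*(-5*14) = 1*(-70) = -70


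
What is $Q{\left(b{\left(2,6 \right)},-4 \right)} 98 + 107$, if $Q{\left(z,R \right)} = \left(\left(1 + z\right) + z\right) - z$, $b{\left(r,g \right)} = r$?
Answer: $401$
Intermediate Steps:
$Q{\left(z,R \right)} = 1 + z$ ($Q{\left(z,R \right)} = \left(1 + 2 z\right) - z = 1 + z$)
$Q{\left(b{\left(2,6 \right)},-4 \right)} 98 + 107 = \left(1 + 2\right) 98 + 107 = 3 \cdot 98 + 107 = 294 + 107 = 401$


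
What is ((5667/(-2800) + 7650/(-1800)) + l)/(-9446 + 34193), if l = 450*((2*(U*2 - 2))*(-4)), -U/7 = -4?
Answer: -7456679/949200 ≈ -7.8558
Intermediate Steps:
U = 28 (U = -7*(-4) = 28)
l = -194400 (l = 450*((2*(28*2 - 2))*(-4)) = 450*((2*(56 - 2))*(-4)) = 450*((2*54)*(-4)) = 450*(108*(-4)) = 450*(-432) = -194400)
((5667/(-2800) + 7650/(-1800)) + l)/(-9446 + 34193) = ((5667/(-2800) + 7650/(-1800)) - 194400)/(-9446 + 34193) = ((5667*(-1/2800) + 7650*(-1/1800)) - 194400)/24747 = ((-5667/2800 - 17/4) - 194400)*(1/24747) = (-17567/2800 - 194400)*(1/24747) = -544337567/2800*1/24747 = -7456679/949200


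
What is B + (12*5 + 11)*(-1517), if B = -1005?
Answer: -108712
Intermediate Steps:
B + (12*5 + 11)*(-1517) = -1005 + (12*5 + 11)*(-1517) = -1005 + (60 + 11)*(-1517) = -1005 + 71*(-1517) = -1005 - 107707 = -108712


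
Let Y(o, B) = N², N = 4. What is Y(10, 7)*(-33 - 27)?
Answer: -960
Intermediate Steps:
Y(o, B) = 16 (Y(o, B) = 4² = 16)
Y(10, 7)*(-33 - 27) = 16*(-33 - 27) = 16*(-60) = -960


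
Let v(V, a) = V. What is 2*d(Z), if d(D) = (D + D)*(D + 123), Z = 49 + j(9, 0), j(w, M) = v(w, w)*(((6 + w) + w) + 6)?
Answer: 563992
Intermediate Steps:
j(w, M) = w*(12 + 2*w) (j(w, M) = w*(((6 + w) + w) + 6) = w*((6 + 2*w) + 6) = w*(12 + 2*w))
Z = 319 (Z = 49 + 2*9*(6 + 9) = 49 + 2*9*15 = 49 + 270 = 319)
d(D) = 2*D*(123 + D) (d(D) = (2*D)*(123 + D) = 2*D*(123 + D))
2*d(Z) = 2*(2*319*(123 + 319)) = 2*(2*319*442) = 2*281996 = 563992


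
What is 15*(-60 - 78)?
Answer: -2070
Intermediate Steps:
15*(-60 - 78) = 15*(-138) = -2070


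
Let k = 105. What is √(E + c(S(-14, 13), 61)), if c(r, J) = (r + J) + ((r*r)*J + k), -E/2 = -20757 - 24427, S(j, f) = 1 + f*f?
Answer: 18*√5721 ≈ 1361.5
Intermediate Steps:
S(j, f) = 1 + f²
E = 90368 (E = -2*(-20757 - 24427) = -2*(-45184) = 90368)
c(r, J) = 105 + J + r + J*r² (c(r, J) = (r + J) + ((r*r)*J + 105) = (J + r) + (r²*J + 105) = (J + r) + (J*r² + 105) = (J + r) + (105 + J*r²) = 105 + J + r + J*r²)
√(E + c(S(-14, 13), 61)) = √(90368 + (105 + 61 + (1 + 13²) + 61*(1 + 13²)²)) = √(90368 + (105 + 61 + (1 + 169) + 61*(1 + 169)²)) = √(90368 + (105 + 61 + 170 + 61*170²)) = √(90368 + (105 + 61 + 170 + 61*28900)) = √(90368 + (105 + 61 + 170 + 1762900)) = √(90368 + 1763236) = √1853604 = 18*√5721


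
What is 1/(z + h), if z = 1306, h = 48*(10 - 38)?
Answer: -1/38 ≈ -0.026316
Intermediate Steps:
h = -1344 (h = 48*(-28) = -1344)
1/(z + h) = 1/(1306 - 1344) = 1/(-38) = -1/38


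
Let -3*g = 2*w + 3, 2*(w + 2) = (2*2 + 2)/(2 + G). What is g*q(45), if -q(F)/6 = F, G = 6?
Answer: -45/2 ≈ -22.500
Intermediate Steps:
q(F) = -6*F
w = -13/8 (w = -2 + ((2*2 + 2)/(2 + 6))/2 = -2 + ((4 + 2)/8)/2 = -2 + (6*(1/8))/2 = -2 + (1/2)*(3/4) = -2 + 3/8 = -13/8 ≈ -1.6250)
g = 1/12 (g = -(2*(-13/8) + 3)/3 = -(-13/4 + 3)/3 = -1/3*(-1/4) = 1/12 ≈ 0.083333)
g*q(45) = (-6*45)/12 = (1/12)*(-270) = -45/2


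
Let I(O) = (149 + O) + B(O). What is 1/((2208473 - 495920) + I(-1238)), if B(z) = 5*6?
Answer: 1/1711494 ≈ 5.8428e-7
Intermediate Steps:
B(z) = 30
I(O) = 179 + O (I(O) = (149 + O) + 30 = 179 + O)
1/((2208473 - 495920) + I(-1238)) = 1/((2208473 - 495920) + (179 - 1238)) = 1/(1712553 - 1059) = 1/1711494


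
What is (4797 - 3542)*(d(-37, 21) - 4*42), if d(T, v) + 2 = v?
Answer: -186995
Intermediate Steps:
d(T, v) = -2 + v
(4797 - 3542)*(d(-37, 21) - 4*42) = (4797 - 3542)*((-2 + 21) - 4*42) = 1255*(19 - 168) = 1255*(-149) = -186995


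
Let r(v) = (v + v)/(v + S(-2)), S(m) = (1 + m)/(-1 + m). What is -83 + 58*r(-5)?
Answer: 289/7 ≈ 41.286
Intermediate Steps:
S(m) = (1 + m)/(-1 + m)
r(v) = 2*v/(⅓ + v) (r(v) = (v + v)/(v + (1 - 2)/(-1 - 2)) = (2*v)/(v - 1/(-3)) = (2*v)/(v - ⅓*(-1)) = (2*v)/(v + ⅓) = (2*v)/(⅓ + v) = 2*v/(⅓ + v))
-83 + 58*r(-5) = -83 + 58*(6*(-5)/(1 + 3*(-5))) = -83 + 58*(6*(-5)/(1 - 15)) = -83 + 58*(6*(-5)/(-14)) = -83 + 58*(6*(-5)*(-1/14)) = -83 + 58*(15/7) = -83 + 870/7 = 289/7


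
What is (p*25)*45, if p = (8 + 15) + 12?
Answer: 39375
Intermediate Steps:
p = 35 (p = 23 + 12 = 35)
(p*25)*45 = (35*25)*45 = 875*45 = 39375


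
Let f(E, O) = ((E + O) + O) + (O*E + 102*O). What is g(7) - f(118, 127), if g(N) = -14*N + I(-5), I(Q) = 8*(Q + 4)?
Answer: -28418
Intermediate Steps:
I(Q) = 32 + 8*Q (I(Q) = 8*(4 + Q) = 32 + 8*Q)
f(E, O) = E + 104*O + E*O (f(E, O) = (E + 2*O) + (E*O + 102*O) = (E + 2*O) + (102*O + E*O) = E + 104*O + E*O)
g(N) = -8 - 14*N (g(N) = -14*N + (32 + 8*(-5)) = -14*N + (32 - 40) = -14*N - 8 = -8 - 14*N)
g(7) - f(118, 127) = (-8 - 14*7) - (118 + 104*127 + 118*127) = (-8 - 98) - (118 + 13208 + 14986) = -106 - 1*28312 = -106 - 28312 = -28418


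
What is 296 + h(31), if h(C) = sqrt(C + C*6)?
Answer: 296 + sqrt(217) ≈ 310.73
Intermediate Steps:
h(C) = sqrt(7)*sqrt(C) (h(C) = sqrt(C + 6*C) = sqrt(7*C) = sqrt(7)*sqrt(C))
296 + h(31) = 296 + sqrt(7)*sqrt(31) = 296 + sqrt(217)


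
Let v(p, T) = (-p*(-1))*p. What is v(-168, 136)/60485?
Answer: 28224/60485 ≈ 0.46663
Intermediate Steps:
v(p, T) = p² (v(p, T) = p*p = p²)
v(-168, 136)/60485 = (-168)²/60485 = 28224*(1/60485) = 28224/60485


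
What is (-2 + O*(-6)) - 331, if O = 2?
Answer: -345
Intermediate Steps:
(-2 + O*(-6)) - 331 = (-2 + 2*(-6)) - 331 = (-2 - 12) - 331 = -14 - 331 = -345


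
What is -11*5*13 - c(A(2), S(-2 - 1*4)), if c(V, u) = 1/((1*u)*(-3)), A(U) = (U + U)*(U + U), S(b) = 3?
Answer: -6434/9 ≈ -714.89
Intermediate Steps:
A(U) = 4*U² (A(U) = (2*U)*(2*U) = 4*U²)
c(V, u) = -1/(3*u) (c(V, u) = 1/(u*(-3)) = 1/(-3*u) = -1/(3*u))
-11*5*13 - c(A(2), S(-2 - 1*4)) = -11*5*13 - (-1)/(3*3) = -55*13 - (-1)/(3*3) = -715 - 1*(-⅑) = -715 + ⅑ = -6434/9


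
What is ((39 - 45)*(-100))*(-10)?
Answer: -6000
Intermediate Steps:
((39 - 45)*(-100))*(-10) = -6*(-100)*(-10) = 600*(-10) = -6000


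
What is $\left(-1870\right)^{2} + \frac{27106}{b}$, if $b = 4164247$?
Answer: $\frac{14561955361406}{4164247} \approx 3.4969 \cdot 10^{6}$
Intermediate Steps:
$\left(-1870\right)^{2} + \frac{27106}{b} = \left(-1870\right)^{2} + \frac{27106}{4164247} = 3496900 + 27106 \cdot \frac{1}{4164247} = 3496900 + \frac{27106}{4164247} = \frac{14561955361406}{4164247}$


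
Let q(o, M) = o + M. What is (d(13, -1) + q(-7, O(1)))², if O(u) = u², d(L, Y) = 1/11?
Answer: 4225/121 ≈ 34.917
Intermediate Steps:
d(L, Y) = 1/11
q(o, M) = M + o
(d(13, -1) + q(-7, O(1)))² = (1/11 + (1² - 7))² = (1/11 + (1 - 7))² = (1/11 - 6)² = (-65/11)² = 4225/121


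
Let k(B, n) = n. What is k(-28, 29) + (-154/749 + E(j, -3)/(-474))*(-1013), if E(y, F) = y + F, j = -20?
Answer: 9541393/50718 ≈ 188.13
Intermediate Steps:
E(y, F) = F + y
k(-28, 29) + (-154/749 + E(j, -3)/(-474))*(-1013) = 29 + (-154/749 + (-3 - 20)/(-474))*(-1013) = 29 + (-154*1/749 - 23*(-1/474))*(-1013) = 29 + (-22/107 + 23/474)*(-1013) = 29 - 7967/50718*(-1013) = 29 + 8070571/50718 = 9541393/50718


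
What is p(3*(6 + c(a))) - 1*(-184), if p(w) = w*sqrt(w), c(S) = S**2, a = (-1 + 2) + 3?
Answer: 184 + 66*sqrt(66) ≈ 720.19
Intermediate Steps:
a = 4 (a = 1 + 3 = 4)
p(w) = w**(3/2)
p(3*(6 + c(a))) - 1*(-184) = (3*(6 + 4**2))**(3/2) - 1*(-184) = (3*(6 + 16))**(3/2) + 184 = (3*22)**(3/2) + 184 = 66**(3/2) + 184 = 66*sqrt(66) + 184 = 184 + 66*sqrt(66)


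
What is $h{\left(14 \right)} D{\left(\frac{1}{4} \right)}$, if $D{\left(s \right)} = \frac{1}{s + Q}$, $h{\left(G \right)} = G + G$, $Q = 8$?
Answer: $\frac{112}{33} \approx 3.3939$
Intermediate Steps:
$h{\left(G \right)} = 2 G$
$D{\left(s \right)} = \frac{1}{8 + s}$ ($D{\left(s \right)} = \frac{1}{s + 8} = \frac{1}{8 + s}$)
$h{\left(14 \right)} D{\left(\frac{1}{4} \right)} = \frac{2 \cdot 14}{8 + \frac{1}{4}} = \frac{28}{8 + \frac{1}{4}} = \frac{28}{\frac{33}{4}} = 28 \cdot \frac{4}{33} = \frac{112}{33}$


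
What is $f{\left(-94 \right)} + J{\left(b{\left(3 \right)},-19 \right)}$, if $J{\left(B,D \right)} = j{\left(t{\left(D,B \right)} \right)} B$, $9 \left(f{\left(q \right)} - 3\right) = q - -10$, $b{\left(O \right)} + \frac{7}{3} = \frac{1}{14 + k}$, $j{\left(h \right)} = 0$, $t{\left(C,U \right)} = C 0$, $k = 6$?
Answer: $- \frac{19}{3} \approx -6.3333$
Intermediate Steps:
$t{\left(C,U \right)} = 0$
$b{\left(O \right)} = - \frac{137}{60}$ ($b{\left(O \right)} = - \frac{7}{3} + \frac{1}{14 + 6} = - \frac{7}{3} + \frac{1}{20} = - \frac{137}{60}$)
$f{\left(q \right)} = \frac{37}{9} + \frac{q}{9}$ ($f{\left(q \right)} = 3 + \frac{q - -10}{9} = 3 + \frac{q + 10}{9} = 3 + \frac{10 + q}{9} = 3 + \left(\frac{10}{9} + \frac{q}{9}\right) = \frac{37}{9} + \frac{q}{9}$)
$J{\left(B,D \right)} = 0$ ($J{\left(B,D \right)} = 0 B = 0$)
$f{\left(-94 \right)} + J{\left(b{\left(3 \right)},-19 \right)} = \left(\frac{37}{9} + \frac{1}{9} \left(-94\right)\right) + 0 = \left(\frac{37}{9} - \frac{94}{9}\right) + 0 = - \frac{19}{3} + 0 = - \frac{19}{3}$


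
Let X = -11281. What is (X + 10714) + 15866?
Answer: 15299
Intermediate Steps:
(X + 10714) + 15866 = (-11281 + 10714) + 15866 = -567 + 15866 = 15299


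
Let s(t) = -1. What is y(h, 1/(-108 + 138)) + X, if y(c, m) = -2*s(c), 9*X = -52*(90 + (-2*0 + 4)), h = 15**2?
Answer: -4870/9 ≈ -541.11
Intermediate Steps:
h = 225
X = -4888/9 (X = (-52*(90 + (-2*0 + 4)))/9 = (-52*(90 + (0 + 4)))/9 = (-52*(90 + 4))/9 = (-52*94)/9 = (1/9)*(-4888) = -4888/9 ≈ -543.11)
y(c, m) = 2 (y(c, m) = -2*(-1) = 2)
y(h, 1/(-108 + 138)) + X = 2 - 4888/9 = -4870/9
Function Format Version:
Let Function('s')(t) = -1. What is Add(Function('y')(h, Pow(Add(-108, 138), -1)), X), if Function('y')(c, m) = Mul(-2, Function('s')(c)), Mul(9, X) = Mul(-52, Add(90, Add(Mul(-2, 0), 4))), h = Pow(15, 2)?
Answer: Rational(-4870, 9) ≈ -541.11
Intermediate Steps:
h = 225
X = Rational(-4888, 9) (X = Mul(Rational(1, 9), Mul(-52, Add(90, Add(Mul(-2, 0), 4)))) = Mul(Rational(1, 9), Mul(-52, Add(90, Add(0, 4)))) = Mul(Rational(1, 9), Mul(-52, Add(90, 4))) = Mul(Rational(1, 9), Mul(-52, 94)) = Mul(Rational(1, 9), -4888) = Rational(-4888, 9) ≈ -543.11)
Function('y')(c, m) = 2 (Function('y')(c, m) = Mul(-2, -1) = 2)
Add(Function('y')(h, Pow(Add(-108, 138), -1)), X) = Add(2, Rational(-4888, 9)) = Rational(-4870, 9)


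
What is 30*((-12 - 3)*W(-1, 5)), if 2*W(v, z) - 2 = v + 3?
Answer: -900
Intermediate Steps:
W(v, z) = 5/2 + v/2 (W(v, z) = 1 + (v + 3)/2 = 1 + (3 + v)/2 = 1 + (3/2 + v/2) = 5/2 + v/2)
30*((-12 - 3)*W(-1, 5)) = 30*((-12 - 3)*(5/2 + (1/2)*(-1))) = 30*(-15*(5/2 - 1/2)) = 30*(-15*2) = 30*(-30) = -900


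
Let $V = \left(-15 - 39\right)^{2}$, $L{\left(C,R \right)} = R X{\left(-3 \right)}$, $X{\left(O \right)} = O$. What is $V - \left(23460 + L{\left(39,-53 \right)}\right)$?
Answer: $-20703$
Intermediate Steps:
$L{\left(C,R \right)} = - 3 R$ ($L{\left(C,R \right)} = R \left(-3\right) = - 3 R$)
$V = 2916$ ($V = \left(-54\right)^{2} = 2916$)
$V - \left(23460 + L{\left(39,-53 \right)}\right) = 2916 - \left(23460 - -159\right) = 2916 - 23619 = -20703$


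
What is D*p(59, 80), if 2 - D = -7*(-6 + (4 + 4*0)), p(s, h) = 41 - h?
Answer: 468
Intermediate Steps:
D = -12 (D = 2 - (-7)*(-6 + (4 + 4*0)) = 2 - (-7)*(-6 + (4 + 0)) = 2 - (-7)*(-6 + 4) = 2 - (-7)*(-2) = 2 - 1*14 = 2 - 14 = -12)
D*p(59, 80) = -12*(41 - 1*80) = -12*(41 - 80) = -12*(-39) = 468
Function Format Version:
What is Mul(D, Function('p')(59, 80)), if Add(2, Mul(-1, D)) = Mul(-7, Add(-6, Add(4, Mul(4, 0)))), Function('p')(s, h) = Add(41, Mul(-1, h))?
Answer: 468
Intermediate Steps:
D = -12 (D = Add(2, Mul(-1, Mul(-7, Add(-6, Add(4, Mul(4, 0)))))) = Add(2, Mul(-1, Mul(-7, Add(-6, Add(4, 0))))) = Add(2, Mul(-1, Mul(-7, Add(-6, 4)))) = Add(2, Mul(-1, Mul(-7, -2))) = Add(2, Mul(-1, 14)) = Add(2, -14) = -12)
Mul(D, Function('p')(59, 80)) = Mul(-12, Add(41, Mul(-1, 80))) = Mul(-12, Add(41, -80)) = Mul(-12, -39) = 468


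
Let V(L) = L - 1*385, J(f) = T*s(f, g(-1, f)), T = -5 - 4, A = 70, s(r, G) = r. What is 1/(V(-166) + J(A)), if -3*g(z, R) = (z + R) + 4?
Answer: -1/1181 ≈ -0.00084674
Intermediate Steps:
g(z, R) = -4/3 - R/3 - z/3 (g(z, R) = -((z + R) + 4)/3 = -((R + z) + 4)/3 = -(4 + R + z)/3 = -4/3 - R/3 - z/3)
T = -9
J(f) = -9*f
V(L) = -385 + L (V(L) = L - 385 = -385 + L)
1/(V(-166) + J(A)) = 1/((-385 - 166) - 9*70) = 1/(-551 - 630) = 1/(-1181) = -1/1181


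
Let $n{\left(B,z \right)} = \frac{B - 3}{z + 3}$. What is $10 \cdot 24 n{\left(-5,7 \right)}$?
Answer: $-192$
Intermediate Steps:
$n{\left(B,z \right)} = \frac{-3 + B}{3 + z}$
$10 \cdot 24 n{\left(-5,7 \right)} = 10 \cdot 24 \frac{-3 - 5}{3 + 7} = 240 \cdot \frac{1}{10} \left(-8\right) = 240 \left(- \frac{4}{5}\right) = -192$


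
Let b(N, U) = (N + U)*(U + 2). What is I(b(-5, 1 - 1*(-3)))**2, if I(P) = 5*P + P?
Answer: 1296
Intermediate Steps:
b(N, U) = (2 + U)*(N + U) (b(N, U) = (N + U)*(2 + U) = (2 + U)*(N + U))
I(P) = 6*P
I(b(-5, 1 - 1*(-3)))**2 = (6*((1 - 1*(-3))**2 + 2*(-5) + 2*(1 - 1*(-3)) - 5*(1 - 1*(-3))))**2 = (6*((1 + 3)**2 - 10 + 2*(1 + 3) - 5*(1 + 3)))**2 = (6*(4**2 - 10 + 2*4 - 5*4))**2 = (6*(16 - 10 + 8 - 20))**2 = (6*(-6))**2 = (-36)**2 = 1296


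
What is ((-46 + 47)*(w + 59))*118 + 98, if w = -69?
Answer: -1082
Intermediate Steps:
((-46 + 47)*(w + 59))*118 + 98 = ((-46 + 47)*(-69 + 59))*118 + 98 = (1*(-10))*118 + 98 = -10*118 + 98 = -1180 + 98 = -1082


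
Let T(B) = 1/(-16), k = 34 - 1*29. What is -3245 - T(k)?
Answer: -51919/16 ≈ -3244.9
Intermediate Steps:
k = 5 (k = 34 - 29 = 5)
T(B) = -1/16
-3245 - T(k) = -3245 - 1*(-1/16) = -3245 + 1/16 = -51919/16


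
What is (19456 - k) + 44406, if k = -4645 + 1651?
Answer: 66856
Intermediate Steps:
k = -2994
(19456 - k) + 44406 = (19456 - 1*(-2994)) + 44406 = (19456 + 2994) + 44406 = 22450 + 44406 = 66856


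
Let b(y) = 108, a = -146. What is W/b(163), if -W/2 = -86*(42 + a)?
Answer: -4472/27 ≈ -165.63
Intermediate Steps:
W = -17888 (W = -(-172)*(42 - 146) = -(-172)*(-104) = -2*8944 = -17888)
W/b(163) = -17888/108 = -17888*1/108 = -4472/27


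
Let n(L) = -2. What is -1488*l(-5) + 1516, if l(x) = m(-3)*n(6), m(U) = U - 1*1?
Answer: -10388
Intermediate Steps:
m(U) = -1 + U (m(U) = U - 1 = -1 + U)
l(x) = 8 (l(x) = (-1 - 3)*(-2) = -4*(-2) = 8)
-1488*l(-5) + 1516 = -1488*8 + 1516 = -11904 + 1516 = -10388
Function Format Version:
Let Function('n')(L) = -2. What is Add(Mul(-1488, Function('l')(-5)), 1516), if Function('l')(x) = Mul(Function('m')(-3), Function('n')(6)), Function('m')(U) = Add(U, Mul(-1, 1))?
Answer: -10388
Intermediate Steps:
Function('m')(U) = Add(-1, U) (Function('m')(U) = Add(U, -1) = Add(-1, U))
Function('l')(x) = 8 (Function('l')(x) = Mul(Add(-1, -3), -2) = Mul(-4, -2) = 8)
Add(Mul(-1488, Function('l')(-5)), 1516) = Add(Mul(-1488, 8), 1516) = Add(-11904, 1516) = -10388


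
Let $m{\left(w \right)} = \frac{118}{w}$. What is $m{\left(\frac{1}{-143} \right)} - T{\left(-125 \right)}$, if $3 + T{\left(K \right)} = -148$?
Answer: $-16723$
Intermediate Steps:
$T{\left(K \right)} = -151$ ($T{\left(K \right)} = -3 - 148 = -151$)
$m{\left(\frac{1}{-143} \right)} - T{\left(-125 \right)} = \frac{118}{\frac{1}{-143}} - -151 = \frac{118}{- \frac{1}{143}} + 151 = 118 \left(-143\right) + 151 = -16874 + 151 = -16723$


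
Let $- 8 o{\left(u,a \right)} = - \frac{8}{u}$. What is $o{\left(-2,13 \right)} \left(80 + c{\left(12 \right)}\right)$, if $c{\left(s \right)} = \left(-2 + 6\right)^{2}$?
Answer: $-48$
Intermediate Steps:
$o{\left(u,a \right)} = \frac{1}{u}$ ($o{\left(u,a \right)} = - \frac{\left(-8\right) \frac{1}{u}}{8} = \frac{1}{u}$)
$c{\left(s \right)} = 16$ ($c{\left(s \right)} = 4^{2} = 16$)
$o{\left(-2,13 \right)} \left(80 + c{\left(12 \right)}\right) = \frac{80 + 16}{-2} = \left(- \frac{1}{2}\right) 96 = -48$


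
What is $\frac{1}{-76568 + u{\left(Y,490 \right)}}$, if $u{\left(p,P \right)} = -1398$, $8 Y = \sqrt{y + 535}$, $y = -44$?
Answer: $- \frac{1}{77966} \approx -1.2826 \cdot 10^{-5}$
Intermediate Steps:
$Y = \frac{\sqrt{491}}{8}$ ($Y = \frac{\sqrt{-44 + 535}}{8} = \frac{\sqrt{491}}{8} \approx 2.7698$)
$\frac{1}{-76568 + u{\left(Y,490 \right)}} = \frac{1}{-76568 - 1398} = \frac{1}{-77966} = - \frac{1}{77966}$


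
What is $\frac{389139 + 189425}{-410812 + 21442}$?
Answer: $- \frac{289282}{194685} \approx -1.4859$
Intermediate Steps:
$\frac{389139 + 189425}{-410812 + 21442} = \frac{578564}{-389370} = 578564 \left(- \frac{1}{389370}\right) = - \frac{289282}{194685}$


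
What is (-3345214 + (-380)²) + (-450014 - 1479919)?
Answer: -5130747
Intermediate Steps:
(-3345214 + (-380)²) + (-450014 - 1479919) = (-3345214 + 144400) - 1929933 = -3200814 - 1929933 = -5130747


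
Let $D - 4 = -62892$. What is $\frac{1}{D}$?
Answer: $- \frac{1}{62888} \approx -1.5901 \cdot 10^{-5}$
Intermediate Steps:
$D = -62888$ ($D = 4 - 62892 = -62888$)
$\frac{1}{D} = \frac{1}{-62888} = - \frac{1}{62888}$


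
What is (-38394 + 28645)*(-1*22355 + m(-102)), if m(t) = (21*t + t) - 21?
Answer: 240020380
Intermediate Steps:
m(t) = -21 + 22*t (m(t) = 22*t - 21 = -21 + 22*t)
(-38394 + 28645)*(-1*22355 + m(-102)) = (-38394 + 28645)*(-1*22355 + (-21 + 22*(-102))) = -9749*(-22355 + (-21 - 2244)) = -9749*(-22355 - 2265) = -9749*(-24620) = 240020380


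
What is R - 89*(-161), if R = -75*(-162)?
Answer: 26479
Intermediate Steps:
R = 12150
R - 89*(-161) = 12150 - 89*(-161) = 12150 - 1*(-14329) = 12150 + 14329 = 26479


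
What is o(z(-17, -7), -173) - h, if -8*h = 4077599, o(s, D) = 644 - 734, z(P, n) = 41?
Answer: 4076879/8 ≈ 5.0961e+5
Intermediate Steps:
o(s, D) = -90
h = -4077599/8 (h = -⅛*4077599 = -4077599/8 ≈ -5.0970e+5)
o(z(-17, -7), -173) - h = -90 - 1*(-4077599/8) = -90 + 4077599/8 = 4076879/8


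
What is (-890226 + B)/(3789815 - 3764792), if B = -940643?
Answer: -1830869/25023 ≈ -73.167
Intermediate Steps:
(-890226 + B)/(3789815 - 3764792) = (-890226 - 940643)/(3789815 - 3764792) = -1830869/25023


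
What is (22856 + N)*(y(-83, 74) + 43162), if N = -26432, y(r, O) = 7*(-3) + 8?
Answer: -154300824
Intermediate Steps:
y(r, O) = -13 (y(r, O) = -21 + 8 = -13)
(22856 + N)*(y(-83, 74) + 43162) = (22856 - 26432)*(-13 + 43162) = -3576*43149 = -154300824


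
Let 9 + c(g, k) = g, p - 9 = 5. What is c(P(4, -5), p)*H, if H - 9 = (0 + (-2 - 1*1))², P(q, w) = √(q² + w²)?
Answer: -162 + 18*√41 ≈ -46.744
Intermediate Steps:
p = 14 (p = 9 + 5 = 14)
c(g, k) = -9 + g
H = 18 (H = 9 + (0 + (-2 - 1*1))² = 9 + (0 + (-2 - 1))² = 9 + (0 - 3)² = 9 + (-3)² = 9 + 9 = 18)
c(P(4, -5), p)*H = (-9 + √(4² + (-5)²))*18 = (-9 + √(16 + 25))*18 = (-9 + √41)*18 = -162 + 18*√41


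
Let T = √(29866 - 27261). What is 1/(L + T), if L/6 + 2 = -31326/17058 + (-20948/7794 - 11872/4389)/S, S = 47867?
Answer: 31421684939261437618381187274/2832554944424761045662337063169 + 1365013708055497355694682041*√2605/2832554944424761045662337063169 ≈ 0.035689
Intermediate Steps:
L = -850473847369694/36946091918571 (L = -12 + 6*(-31326/17058 + (-20948/7794 - 11872/4389)/47867) = -12 + 6*(-31326*1/17058 + (-20948*1/7794 - 11872*1/4389)*(1/47867)) = -12 + 6*(-5221/2843 + (-10474/3897 - 1696/627)*(1/47867)) = -12 + 6*(-5221/2843 - 4392170/814473*1/47867) = -12 + 6*(-5221/2843 - 4392170/38986379091) = -12 + 6*(-203560372173421/110838275755713) = -12 - 407120744346842/36946091918571 = -850473847369694/36946091918571 ≈ -23.019)
T = √2605 ≈ 51.039
1/(L + T) = 1/(-850473847369694/36946091918571 + √2605)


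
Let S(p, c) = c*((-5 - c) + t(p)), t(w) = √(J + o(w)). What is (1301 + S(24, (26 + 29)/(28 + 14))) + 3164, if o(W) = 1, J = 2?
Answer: 7861685/1764 + 55*√3/42 ≈ 4459.0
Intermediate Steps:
t(w) = √3 (t(w) = √(2 + 1) = √3)
S(p, c) = c*(-5 + √3 - c) (S(p, c) = c*((-5 - c) + √3) = c*(-5 + √3 - c))
(1301 + S(24, (26 + 29)/(28 + 14))) + 3164 = (1301 + ((26 + 29)/(28 + 14))*(-5 + √3 - (26 + 29)/(28 + 14))) + 3164 = (1301 + (55/42)*(-5 + √3 - 55/42)) + 3164 = (1301 + (55*(1/42))*(-5 + √3 - 55/42)) + 3164 = (1301 + 55*(-5 + √3 - 1*55/42)/42) + 3164 = (1301 + 55*(-5 + √3 - 55/42)/42) + 3164 = (1301 + 55*(-265/42 + √3)/42) + 3164 = (1301 + (-14575/1764 + 55*√3/42)) + 3164 = (2280389/1764 + 55*√3/42) + 3164 = 7861685/1764 + 55*√3/42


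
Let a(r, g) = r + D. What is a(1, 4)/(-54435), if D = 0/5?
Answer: -1/54435 ≈ -1.8371e-5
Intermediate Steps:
D = 0 (D = 0*(⅕) = 0)
a(r, g) = r (a(r, g) = r + 0 = r)
a(1, 4)/(-54435) = 1/(-54435) = -1/54435*1 = -1/54435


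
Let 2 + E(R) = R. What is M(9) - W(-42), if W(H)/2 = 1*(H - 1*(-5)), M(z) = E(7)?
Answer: 79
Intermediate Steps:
E(R) = -2 + R
M(z) = 5 (M(z) = -2 + 7 = 5)
W(H) = 10 + 2*H (W(H) = 2*(1*(H - 1*(-5))) = 2*(1*(H + 5)) = 2*(1*(5 + H)) = 2*(5 + H) = 10 + 2*H)
M(9) - W(-42) = 5 - (10 + 2*(-42)) = 5 - (10 - 84) = 5 - 1*(-74) = 5 + 74 = 79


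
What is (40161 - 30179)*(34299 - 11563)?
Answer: 226950752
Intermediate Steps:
(40161 - 30179)*(34299 - 11563) = 9982*22736 = 226950752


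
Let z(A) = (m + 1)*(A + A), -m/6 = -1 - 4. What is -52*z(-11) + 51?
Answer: 35515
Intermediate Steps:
m = 30 (m = -6*(-1 - 4) = -6*(-5) = 30)
z(A) = 62*A (z(A) = (30 + 1)*(A + A) = 31*(2*A) = 62*A)
-52*z(-11) + 51 = -3224*(-11) + 51 = -52*(-682) + 51 = 35464 + 51 = 35515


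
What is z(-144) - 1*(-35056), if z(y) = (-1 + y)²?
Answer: 56081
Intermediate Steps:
z(-144) - 1*(-35056) = (-1 - 144)² - 1*(-35056) = (-145)² + 35056 = 21025 + 35056 = 56081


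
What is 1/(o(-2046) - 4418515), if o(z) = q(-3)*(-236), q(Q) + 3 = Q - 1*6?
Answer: -1/4415683 ≈ -2.2647e-7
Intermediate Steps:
q(Q) = -9 + Q (q(Q) = -3 + (Q - 1*6) = -3 + (Q - 6) = -3 + (-6 + Q) = -9 + Q)
o(z) = 2832 (o(z) = (-9 - 3)*(-236) = -12*(-236) = 2832)
1/(o(-2046) - 4418515) = 1/(2832 - 4418515) = 1/(-4415683) = -1/4415683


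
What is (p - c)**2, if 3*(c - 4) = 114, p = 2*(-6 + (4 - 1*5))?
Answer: 3136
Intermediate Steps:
p = -14 (p = 2*(-6 + (4 - 5)) = 2*(-6 - 1) = 2*(-7) = -14)
c = 42 (c = 4 + (1/3)*114 = 4 + 38 = 42)
(p - c)**2 = (-14 - 1*42)**2 = (-14 - 42)**2 = (-56)**2 = 3136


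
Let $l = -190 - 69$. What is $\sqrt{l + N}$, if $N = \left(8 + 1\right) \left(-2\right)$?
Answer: $i \sqrt{277} \approx 16.643 i$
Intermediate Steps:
$l = -259$
$N = -18$ ($N = 9 \left(-2\right) = -18$)
$\sqrt{l + N} = \sqrt{-259 - 18} = \sqrt{-277} = i \sqrt{277}$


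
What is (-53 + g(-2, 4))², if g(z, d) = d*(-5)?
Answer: 5329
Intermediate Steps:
g(z, d) = -5*d
(-53 + g(-2, 4))² = (-53 - 5*4)² = (-53 - 20)² = (-73)² = 5329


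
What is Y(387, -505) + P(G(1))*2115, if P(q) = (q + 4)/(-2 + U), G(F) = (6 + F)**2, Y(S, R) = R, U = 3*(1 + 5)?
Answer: 104015/16 ≈ 6500.9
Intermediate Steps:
U = 18 (U = 3*6 = 18)
P(q) = 1/4 + q/16 (P(q) = (q + 4)/(-2 + 18) = (4 + q)/16 = (4 + q)*(1/16) = 1/4 + q/16)
Y(387, -505) + P(G(1))*2115 = -505 + (1/4 + (6 + 1)**2/16)*2115 = -505 + (1/4 + (1/16)*7**2)*2115 = -505 + (1/4 + (1/16)*49)*2115 = -505 + (1/4 + 49/16)*2115 = -505 + (53/16)*2115 = -505 + 112095/16 = 104015/16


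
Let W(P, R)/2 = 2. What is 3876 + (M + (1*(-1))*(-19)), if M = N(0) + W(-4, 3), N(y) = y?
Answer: 3899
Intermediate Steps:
W(P, R) = 4 (W(P, R) = 2*2 = 4)
M = 4 (M = 0 + 4 = 4)
3876 + (M + (1*(-1))*(-19)) = 3876 + (4 + (1*(-1))*(-19)) = 3876 + (4 - 1*(-19)) = 3876 + (4 + 19) = 3876 + 23 = 3899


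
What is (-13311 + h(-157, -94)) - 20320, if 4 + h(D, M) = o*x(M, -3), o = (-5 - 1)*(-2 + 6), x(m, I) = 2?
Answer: -33683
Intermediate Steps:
o = -24 (o = -6*4 = -24)
h(D, M) = -52 (h(D, M) = -4 - 24*2 = -4 - 48 = -52)
(-13311 + h(-157, -94)) - 20320 = (-13311 - 52) - 20320 = -13363 - 20320 = -33683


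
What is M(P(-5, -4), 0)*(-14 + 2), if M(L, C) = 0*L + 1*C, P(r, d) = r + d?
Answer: 0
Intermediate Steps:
P(r, d) = d + r
M(L, C) = C (M(L, C) = 0 + C = C)
M(P(-5, -4), 0)*(-14 + 2) = 0*(-14 + 2) = 0*(-12) = 0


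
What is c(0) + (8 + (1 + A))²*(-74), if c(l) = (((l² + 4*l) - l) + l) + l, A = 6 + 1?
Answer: -18944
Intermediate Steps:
A = 7
c(l) = l² + 5*l (c(l) = ((l² + 3*l) + l) + l = (l² + 4*l) + l = l² + 5*l)
c(0) + (8 + (1 + A))²*(-74) = 0*(5 + 0) + (8 + (1 + 7))²*(-74) = 0*5 + (8 + 8)²*(-74) = 0 + 16²*(-74) = 0 + 256*(-74) = 0 - 18944 = -18944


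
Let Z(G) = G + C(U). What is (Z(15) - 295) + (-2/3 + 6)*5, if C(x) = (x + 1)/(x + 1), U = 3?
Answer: -757/3 ≈ -252.33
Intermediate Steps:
C(x) = 1 (C(x) = (1 + x)/(1 + x) = 1)
Z(G) = 1 + G (Z(G) = G + 1 = 1 + G)
(Z(15) - 295) + (-2/3 + 6)*5 = ((1 + 15) - 295) + (-2/3 + 6)*5 = (16 - 295) + (-2*⅓ + 6)*5 = -279 + (-⅔ + 6)*5 = -279 + (16/3)*5 = -279 + 80/3 = -757/3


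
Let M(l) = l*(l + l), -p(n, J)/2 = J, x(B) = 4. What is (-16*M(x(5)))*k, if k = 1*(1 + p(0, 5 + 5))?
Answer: 9728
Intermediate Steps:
p(n, J) = -2*J
M(l) = 2*l² (M(l) = l*(2*l) = 2*l²)
k = -19 (k = 1*(1 - 2*(5 + 5)) = 1*(1 - 2*10) = 1*(1 - 20) = 1*(-19) = -19)
(-16*M(x(5)))*k = -32*4²*(-19) = -32*16*(-19) = -16*32*(-19) = -512*(-19) = 9728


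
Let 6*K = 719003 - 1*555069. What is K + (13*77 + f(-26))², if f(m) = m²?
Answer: 8518954/3 ≈ 2.8397e+6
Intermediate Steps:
K = 81967/3 (K = (719003 - 1*555069)/6 = (719003 - 555069)/6 = (⅙)*163934 = 81967/3 ≈ 27322.)
K + (13*77 + f(-26))² = 81967/3 + (13*77 + (-26)²)² = 81967/3 + (1001 + 676)² = 81967/3 + 1677² = 81967/3 + 2812329 = 8518954/3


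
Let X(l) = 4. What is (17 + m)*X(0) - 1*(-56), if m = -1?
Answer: 120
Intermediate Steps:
(17 + m)*X(0) - 1*(-56) = (17 - 1)*4 - 1*(-56) = 16*4 + 56 = 64 + 56 = 120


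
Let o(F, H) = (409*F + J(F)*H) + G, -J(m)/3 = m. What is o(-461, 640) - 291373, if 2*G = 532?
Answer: 405464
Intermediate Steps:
G = 266 (G = (½)*532 = 266)
J(m) = -3*m
o(F, H) = 266 + 409*F - 3*F*H (o(F, H) = (409*F + (-3*F)*H) + 266 = (409*F - 3*F*H) + 266 = 266 + 409*F - 3*F*H)
o(-461, 640) - 291373 = (266 + 409*(-461) - 3*(-461)*640) - 291373 = (266 - 188549 + 885120) - 291373 = 696837 - 291373 = 405464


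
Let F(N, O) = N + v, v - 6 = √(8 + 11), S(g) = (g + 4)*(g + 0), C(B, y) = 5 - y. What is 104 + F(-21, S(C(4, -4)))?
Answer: 89 + √19 ≈ 93.359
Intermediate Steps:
S(g) = g*(4 + g) (S(g) = (4 + g)*g = g*(4 + g))
v = 6 + √19 (v = 6 + √(8 + 11) = 6 + √19 ≈ 10.359)
F(N, O) = 6 + N + √19 (F(N, O) = N + (6 + √19) = 6 + N + √19)
104 + F(-21, S(C(4, -4))) = 104 + (6 - 21 + √19) = 104 + (-15 + √19) = 89 + √19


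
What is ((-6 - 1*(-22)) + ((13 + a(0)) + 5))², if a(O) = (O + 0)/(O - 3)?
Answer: 1156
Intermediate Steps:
a(O) = O/(-3 + O)
((-6 - 1*(-22)) + ((13 + a(0)) + 5))² = ((-6 - 1*(-22)) + ((13 + 0/(-3 + 0)) + 5))² = ((-6 + 22) + ((13 + 0/(-3)) + 5))² = (16 + ((13 + 0*(-⅓)) + 5))² = (16 + ((13 + 0) + 5))² = (16 + (13 + 5))² = (16 + 18)² = 34² = 1156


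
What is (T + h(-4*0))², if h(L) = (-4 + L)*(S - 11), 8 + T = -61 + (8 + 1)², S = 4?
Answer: 1600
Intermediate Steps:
T = 12 (T = -8 + (-61 + (8 + 1)²) = -8 + (-61 + 9²) = -8 + (-61 + 81) = -8 + 20 = 12)
h(L) = 28 - 7*L (h(L) = (-4 + L)*(4 - 11) = (-4 + L)*(-7) = 28 - 7*L)
(T + h(-4*0))² = (12 + (28 - (-28)*0))² = (12 + (28 - 7*0))² = (12 + (28 + 0))² = (12 + 28)² = 40² = 1600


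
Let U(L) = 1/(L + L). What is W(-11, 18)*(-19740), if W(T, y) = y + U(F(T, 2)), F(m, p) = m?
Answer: -3898650/11 ≈ -3.5442e+5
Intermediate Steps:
U(L) = 1/(2*L)
W(T, y) = y + 1/(2*T)
W(-11, 18)*(-19740) = (18 + (1/2)/(-11))*(-19740) = (18 + (1/2)*(-1/11))*(-19740) = (18 - 1/22)*(-19740) = (395/22)*(-19740) = -3898650/11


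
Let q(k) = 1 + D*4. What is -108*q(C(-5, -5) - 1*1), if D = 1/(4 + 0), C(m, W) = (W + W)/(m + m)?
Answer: -216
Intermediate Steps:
C(m, W) = W/m (C(m, W) = (2*W)/((2*m)) = (2*W)*(1/(2*m)) = W/m)
D = ¼ (D = 1/4 = ¼ ≈ 0.25000)
q(k) = 2 (q(k) = 1 + (¼)*4 = 1 + 1 = 2)
-108*q(C(-5, -5) - 1*1) = -108*2 = -216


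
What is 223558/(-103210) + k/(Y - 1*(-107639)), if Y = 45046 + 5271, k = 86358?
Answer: -2199943189/1358553230 ≈ -1.6193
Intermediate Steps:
Y = 50317
223558/(-103210) + k/(Y - 1*(-107639)) = 223558/(-103210) + 86358/(50317 - 1*(-107639)) = 223558*(-1/103210) + 86358/(50317 + 107639) = -111779/51605 + 86358/157956 = -111779/51605 + 86358*(1/157956) = -111779/51605 + 14393/26326 = -2199943189/1358553230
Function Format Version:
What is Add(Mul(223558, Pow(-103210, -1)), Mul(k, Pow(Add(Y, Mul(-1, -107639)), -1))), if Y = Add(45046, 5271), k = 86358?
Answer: Rational(-2199943189, 1358553230) ≈ -1.6193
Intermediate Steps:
Y = 50317
Add(Mul(223558, Pow(-103210, -1)), Mul(k, Pow(Add(Y, Mul(-1, -107639)), -1))) = Add(Mul(223558, Pow(-103210, -1)), Mul(86358, Pow(Add(50317, Mul(-1, -107639)), -1))) = Add(Mul(223558, Rational(-1, 103210)), Mul(86358, Pow(Add(50317, 107639), -1))) = Add(Rational(-111779, 51605), Mul(86358, Pow(157956, -1))) = Add(Rational(-111779, 51605), Mul(86358, Rational(1, 157956))) = Add(Rational(-111779, 51605), Rational(14393, 26326)) = Rational(-2199943189, 1358553230)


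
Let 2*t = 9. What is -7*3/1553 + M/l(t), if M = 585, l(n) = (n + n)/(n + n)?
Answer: 908484/1553 ≈ 584.99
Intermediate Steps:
t = 9/2 (t = (½)*9 = 9/2 ≈ 4.5000)
l(n) = 1 (l(n) = (2*n)/((2*n)) = (2*n)*(1/(2*n)) = 1)
-7*3/1553 + M/l(t) = -7*3/1553 + 585/1 = -21*1/1553 + 585*1 = -21/1553 + 585 = 908484/1553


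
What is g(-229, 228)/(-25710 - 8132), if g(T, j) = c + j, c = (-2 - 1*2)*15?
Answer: -84/16921 ≈ -0.0049642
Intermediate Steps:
c = -60 (c = (-2 - 2)*15 = -4*15 = -60)
g(T, j) = -60 + j
g(-229, 228)/(-25710 - 8132) = (-60 + 228)/(-25710 - 8132) = 168/(-33842) = 168*(-1/33842) = -84/16921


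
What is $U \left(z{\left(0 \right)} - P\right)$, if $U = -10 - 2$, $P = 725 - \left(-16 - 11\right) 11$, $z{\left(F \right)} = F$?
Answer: $12264$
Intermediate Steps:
$P = 1022$ ($P = 725 - \left(-27\right) 11 = 725 - -297 = 725 + 297 = 1022$)
$U = -12$ ($U = -10 - 2 = -12$)
$U \left(z{\left(0 \right)} - P\right) = - 12 \left(0 - 1022\right) = \left(-12\right) \left(-1022\right) = 12264$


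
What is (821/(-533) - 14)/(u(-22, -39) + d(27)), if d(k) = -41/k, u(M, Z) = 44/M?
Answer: 223641/50635 ≈ 4.4167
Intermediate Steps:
(821/(-533) - 14)/(u(-22, -39) + d(27)) = (821/(-533) - 14)/(44/(-22) - 41/27) = (821*(-1/533) - 14)/(44*(-1/22) - 41*1/27) = (-821/533 - 14)/(-2 - 41/27) = -8283/(533*(-95/27)) = -8283/533*(-27/95) = 223641/50635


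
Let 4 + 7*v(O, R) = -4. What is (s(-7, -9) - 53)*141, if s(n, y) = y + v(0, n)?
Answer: -62322/7 ≈ -8903.1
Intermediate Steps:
v(O, R) = -8/7 (v(O, R) = -4/7 + (1/7)*(-4) = -4/7 - 4/7 = -8/7)
s(n, y) = -8/7 + y (s(n, y) = y - 8/7 = -8/7 + y)
(s(-7, -9) - 53)*141 = ((-8/7 - 9) - 53)*141 = (-71/7 - 53)*141 = -442/7*141 = -62322/7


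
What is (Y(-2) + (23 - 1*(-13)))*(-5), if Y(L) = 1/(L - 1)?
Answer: -535/3 ≈ -178.33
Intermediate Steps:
Y(L) = 1/(-1 + L)
(Y(-2) + (23 - 1*(-13)))*(-5) = (1/(-1 - 2) + (23 - 1*(-13)))*(-5) = (1/(-3) + (23 + 13))*(-5) = (-1/3 + 36)*(-5) = (107/3)*(-5) = -535/3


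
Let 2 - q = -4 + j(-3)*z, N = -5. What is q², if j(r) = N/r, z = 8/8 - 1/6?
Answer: 6889/324 ≈ 21.262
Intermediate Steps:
z = ⅚ (z = 8*(⅛) - 1*⅙ = 1 - ⅙ = ⅚ ≈ 0.83333)
j(r) = -5/r
q = 83/18 (q = 2 - (-4 - 5/(-3)*(⅚)) = 2 - (-4 - 5*(-⅓)*(⅚)) = 2 - (-4 + (5/3)*(⅚)) = 2 - (-4 + 25/18) = 2 - 1*(-47/18) = 2 + 47/18 = 83/18 ≈ 4.6111)
q² = (83/18)² = 6889/324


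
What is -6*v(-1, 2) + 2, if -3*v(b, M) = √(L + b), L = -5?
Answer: 2 + 2*I*√6 ≈ 2.0 + 4.899*I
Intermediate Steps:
v(b, M) = -√(-5 + b)/3
-6*v(-1, 2) + 2 = -(-2)*√(-5 - 1) + 2 = -(-2)*√(-6) + 2 = -(-2)*I*√6 + 2 = 2*I*√6 + 2 = 2 + 2*I*√6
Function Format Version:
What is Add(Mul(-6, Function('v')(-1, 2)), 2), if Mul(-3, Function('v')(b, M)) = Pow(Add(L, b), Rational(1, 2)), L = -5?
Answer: Add(2, Mul(2, I, Pow(6, Rational(1, 2)))) ≈ Add(2.0000, Mul(4.8990, I))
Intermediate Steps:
Function('v')(b, M) = Mul(Rational(-1, 3), Pow(Add(-5, b), Rational(1, 2)))
Add(Mul(-6, Function('v')(-1, 2)), 2) = Add(Mul(-6, Mul(Rational(-1, 3), Pow(Add(-5, -1), Rational(1, 2)))), 2) = Add(Mul(-6, Mul(Rational(-1, 3), Pow(-6, Rational(1, 2)))), 2) = Add(Mul(-6, Mul(Rational(-1, 3), Mul(I, Pow(6, Rational(1, 2))))), 2) = Add(Mul(-6, Mul(Rational(-1, 3), I, Pow(6, Rational(1, 2)))), 2) = Add(Mul(2, I, Pow(6, Rational(1, 2))), 2) = Add(2, Mul(2, I, Pow(6, Rational(1, 2))))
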